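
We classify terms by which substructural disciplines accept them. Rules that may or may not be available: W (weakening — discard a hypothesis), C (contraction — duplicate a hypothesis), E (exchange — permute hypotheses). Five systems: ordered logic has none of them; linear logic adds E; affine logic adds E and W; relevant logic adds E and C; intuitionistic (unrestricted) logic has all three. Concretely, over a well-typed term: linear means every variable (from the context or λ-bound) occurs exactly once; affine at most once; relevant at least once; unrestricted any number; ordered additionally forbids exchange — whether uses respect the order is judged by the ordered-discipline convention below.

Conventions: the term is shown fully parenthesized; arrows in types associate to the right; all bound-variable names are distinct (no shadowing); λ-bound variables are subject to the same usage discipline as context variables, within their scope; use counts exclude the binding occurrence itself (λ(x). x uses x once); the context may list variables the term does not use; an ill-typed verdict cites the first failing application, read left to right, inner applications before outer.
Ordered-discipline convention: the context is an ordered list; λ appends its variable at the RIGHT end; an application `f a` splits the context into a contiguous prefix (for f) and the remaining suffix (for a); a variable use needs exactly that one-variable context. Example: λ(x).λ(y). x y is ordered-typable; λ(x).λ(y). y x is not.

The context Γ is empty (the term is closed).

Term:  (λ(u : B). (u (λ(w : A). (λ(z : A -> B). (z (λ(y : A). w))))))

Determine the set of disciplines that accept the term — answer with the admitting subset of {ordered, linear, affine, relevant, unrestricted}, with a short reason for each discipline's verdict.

admitted in: none
usage: u (bound): 1×, w (bound): 1×, z (bound): 1×, y (bound): 0×
left-to-right use order: u, z, w
typing: ill-typed: an application expects A but receives A -> A
ordered: ✗ — not simply typable
linear: ✗ — fails simple typing
affine: ✗ — a type mismatch blocks all five
relevant: ✗ — the type mismatch rejects it
unrestricted: ✗ — not simply typable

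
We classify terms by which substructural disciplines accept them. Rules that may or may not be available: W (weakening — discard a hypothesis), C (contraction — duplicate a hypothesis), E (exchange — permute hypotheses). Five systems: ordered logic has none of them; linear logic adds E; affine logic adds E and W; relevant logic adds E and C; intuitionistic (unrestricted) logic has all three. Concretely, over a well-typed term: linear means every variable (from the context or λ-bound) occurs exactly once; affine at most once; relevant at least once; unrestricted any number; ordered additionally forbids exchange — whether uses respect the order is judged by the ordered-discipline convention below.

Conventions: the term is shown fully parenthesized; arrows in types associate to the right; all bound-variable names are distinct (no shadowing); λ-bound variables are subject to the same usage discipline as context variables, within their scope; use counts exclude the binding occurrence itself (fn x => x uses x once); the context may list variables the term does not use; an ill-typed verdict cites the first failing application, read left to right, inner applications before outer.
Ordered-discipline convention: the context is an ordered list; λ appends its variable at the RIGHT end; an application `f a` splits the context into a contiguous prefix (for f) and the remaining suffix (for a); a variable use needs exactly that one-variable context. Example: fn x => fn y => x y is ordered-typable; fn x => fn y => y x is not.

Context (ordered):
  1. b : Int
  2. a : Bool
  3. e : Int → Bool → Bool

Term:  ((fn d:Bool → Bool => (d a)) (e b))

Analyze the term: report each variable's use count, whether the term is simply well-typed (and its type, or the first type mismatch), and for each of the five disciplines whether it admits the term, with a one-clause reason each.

counts: b=1, a=1, e=1, d [bound]=1
order of uses: d, a, e, b
typing: well-typed at Bool
ordered: ✗ — needs exchange: uses follow d, a, e, b
linear: ✓ — b, a, e, d: one use apiece
affine: ✓ — no duplicate uses among b, a, e, d
relevant: ✓ — every one of b, a, e, d appears
unrestricted: ✓ — type-checks (Bool) and nothing is barred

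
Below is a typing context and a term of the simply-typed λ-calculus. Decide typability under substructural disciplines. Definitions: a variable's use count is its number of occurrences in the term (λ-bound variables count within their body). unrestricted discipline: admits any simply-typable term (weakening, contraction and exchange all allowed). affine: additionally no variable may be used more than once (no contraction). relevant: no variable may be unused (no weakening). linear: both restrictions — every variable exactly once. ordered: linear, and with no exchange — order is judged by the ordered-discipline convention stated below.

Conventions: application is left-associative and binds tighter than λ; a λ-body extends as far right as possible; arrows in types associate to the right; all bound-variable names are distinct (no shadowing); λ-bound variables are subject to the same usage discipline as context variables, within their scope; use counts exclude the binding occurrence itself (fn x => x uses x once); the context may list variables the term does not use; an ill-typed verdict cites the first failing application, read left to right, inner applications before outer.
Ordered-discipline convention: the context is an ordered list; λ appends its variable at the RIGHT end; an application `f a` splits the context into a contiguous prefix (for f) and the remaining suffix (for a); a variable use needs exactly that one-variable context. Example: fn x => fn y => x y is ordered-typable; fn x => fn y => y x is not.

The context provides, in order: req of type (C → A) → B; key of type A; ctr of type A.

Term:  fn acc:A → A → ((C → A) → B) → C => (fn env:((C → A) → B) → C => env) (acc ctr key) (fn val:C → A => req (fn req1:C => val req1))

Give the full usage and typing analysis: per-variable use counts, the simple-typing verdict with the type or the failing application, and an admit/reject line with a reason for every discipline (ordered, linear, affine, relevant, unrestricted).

use counts: req: 1, key: 1, ctr: 1, acc (λ-bound): 1, env (λ-bound): 1, val (λ-bound): 1, req1 (λ-bound): 1
left-to-right use order: env, acc, ctr, key, req, val, req1
typing: well-typed at (A → A → ((C → A) → B) → C) → C
ordered: ✗ — no ordered split (uses run env, acc, ctr, key, req, val, req1)
linear: ✓ — single use per variable (req, key, ctr, acc, env, val, req1)
affine: ✓ — none of req, key, ctr, acc, env, val, req1 used more than once
relevant: ✓ — at least one use each (req, key, ctr, acc, env, val, req1)
unrestricted: ✓ — simply typable at (A → A → ((C → A) → B) → C) → C; W, C, E all held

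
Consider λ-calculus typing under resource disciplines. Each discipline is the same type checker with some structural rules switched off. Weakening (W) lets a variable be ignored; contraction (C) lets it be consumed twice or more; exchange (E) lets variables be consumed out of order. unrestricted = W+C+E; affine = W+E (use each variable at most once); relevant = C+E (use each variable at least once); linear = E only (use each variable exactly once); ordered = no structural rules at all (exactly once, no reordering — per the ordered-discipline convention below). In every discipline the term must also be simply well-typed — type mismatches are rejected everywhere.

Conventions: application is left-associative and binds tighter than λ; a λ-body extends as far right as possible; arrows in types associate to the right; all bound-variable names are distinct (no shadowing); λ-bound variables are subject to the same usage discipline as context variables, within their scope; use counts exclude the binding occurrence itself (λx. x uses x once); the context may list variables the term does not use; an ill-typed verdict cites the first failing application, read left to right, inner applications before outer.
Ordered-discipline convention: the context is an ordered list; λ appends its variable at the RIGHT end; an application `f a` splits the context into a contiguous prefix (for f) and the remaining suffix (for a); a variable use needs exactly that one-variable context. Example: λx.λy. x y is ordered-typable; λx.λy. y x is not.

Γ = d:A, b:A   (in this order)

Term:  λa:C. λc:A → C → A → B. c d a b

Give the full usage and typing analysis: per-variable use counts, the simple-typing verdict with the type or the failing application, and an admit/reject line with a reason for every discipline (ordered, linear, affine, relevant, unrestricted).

counts: d=1, b=1, a (λ-bound)=1, c (λ-bound)=1
left-to-right use order: c, d, a, b
typing: well-typed at C → (A → C → A → B) → B
ordered ✗ (needs exchange: uses follow c, d, a, b)
linear ✓ (exactly-once usage across d, b, a, c)
affine ✓ (d, b, a, c: no repeats, contraction unneeded)
relevant ✓ (d, b, a, c: all used, weakening unneeded)
unrestricted ✓ (typability at C → (A → C → A → B) → B is all that's needed)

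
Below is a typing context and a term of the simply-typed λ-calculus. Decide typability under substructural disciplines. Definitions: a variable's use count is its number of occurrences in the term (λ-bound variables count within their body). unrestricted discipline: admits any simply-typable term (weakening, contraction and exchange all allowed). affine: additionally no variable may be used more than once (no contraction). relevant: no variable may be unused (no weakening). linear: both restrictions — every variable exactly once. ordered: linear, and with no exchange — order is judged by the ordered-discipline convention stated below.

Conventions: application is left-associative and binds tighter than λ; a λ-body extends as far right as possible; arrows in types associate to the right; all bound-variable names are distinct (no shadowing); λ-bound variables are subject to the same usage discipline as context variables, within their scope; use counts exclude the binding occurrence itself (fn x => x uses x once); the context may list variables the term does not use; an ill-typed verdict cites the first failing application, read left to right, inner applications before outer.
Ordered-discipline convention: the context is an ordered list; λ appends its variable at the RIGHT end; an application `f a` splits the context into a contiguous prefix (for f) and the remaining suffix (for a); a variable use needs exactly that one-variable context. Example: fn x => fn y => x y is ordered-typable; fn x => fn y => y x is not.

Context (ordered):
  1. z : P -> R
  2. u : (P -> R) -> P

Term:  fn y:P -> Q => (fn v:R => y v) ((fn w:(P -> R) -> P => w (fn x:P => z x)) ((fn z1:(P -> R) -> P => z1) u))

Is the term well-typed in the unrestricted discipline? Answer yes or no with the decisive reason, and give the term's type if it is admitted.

no — fails simple typing
counts: z ×1, u ×1, y (λ-bound) ×1, v (λ-bound) ×1, w (λ-bound) ×1, x (λ-bound) ×1, z1 (λ-bound) ×1
uses in reading order: y, v, w, z, x, z1, u
typing: ill-typed: an application expects P but receives R
summary: ordered ✗ · linear ✗ · affine ✗ · relevant ✗ · unrestricted ✗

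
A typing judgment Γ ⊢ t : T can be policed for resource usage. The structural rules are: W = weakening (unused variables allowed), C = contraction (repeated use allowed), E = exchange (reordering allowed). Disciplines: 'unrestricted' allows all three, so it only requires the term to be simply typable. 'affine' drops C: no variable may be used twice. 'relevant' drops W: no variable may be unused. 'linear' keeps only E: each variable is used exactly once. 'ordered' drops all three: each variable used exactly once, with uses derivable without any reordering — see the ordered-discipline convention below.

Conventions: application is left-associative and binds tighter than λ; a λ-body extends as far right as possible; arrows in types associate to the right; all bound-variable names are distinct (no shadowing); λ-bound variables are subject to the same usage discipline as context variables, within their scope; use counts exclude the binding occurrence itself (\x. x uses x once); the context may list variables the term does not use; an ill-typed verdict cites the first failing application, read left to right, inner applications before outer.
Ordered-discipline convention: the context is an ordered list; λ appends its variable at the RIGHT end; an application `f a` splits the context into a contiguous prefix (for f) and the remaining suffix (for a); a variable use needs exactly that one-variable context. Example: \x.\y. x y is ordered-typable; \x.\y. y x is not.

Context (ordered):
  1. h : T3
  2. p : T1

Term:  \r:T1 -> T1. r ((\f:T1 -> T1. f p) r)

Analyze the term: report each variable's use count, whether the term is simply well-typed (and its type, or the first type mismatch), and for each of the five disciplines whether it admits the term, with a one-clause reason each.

variable uses: h: 0×; p: 1×; r (λ-bound): 2×; f (λ-bound): 1×
order of uses: r, f, p, r
typing: the term checks, with type (T1 -> T1) -> T1
ordered: ✗ — needs contraction — r ×2; h never used (weakening)
linear: ✗ — needs contraction — r ×2; h never used (weakening)
affine: ✗ — needs contraction — r ×2
relevant: ✗ — h never used (weakening)
unrestricted: ✓ — type-checks ((T1 -> T1) -> T1) and nothing is barred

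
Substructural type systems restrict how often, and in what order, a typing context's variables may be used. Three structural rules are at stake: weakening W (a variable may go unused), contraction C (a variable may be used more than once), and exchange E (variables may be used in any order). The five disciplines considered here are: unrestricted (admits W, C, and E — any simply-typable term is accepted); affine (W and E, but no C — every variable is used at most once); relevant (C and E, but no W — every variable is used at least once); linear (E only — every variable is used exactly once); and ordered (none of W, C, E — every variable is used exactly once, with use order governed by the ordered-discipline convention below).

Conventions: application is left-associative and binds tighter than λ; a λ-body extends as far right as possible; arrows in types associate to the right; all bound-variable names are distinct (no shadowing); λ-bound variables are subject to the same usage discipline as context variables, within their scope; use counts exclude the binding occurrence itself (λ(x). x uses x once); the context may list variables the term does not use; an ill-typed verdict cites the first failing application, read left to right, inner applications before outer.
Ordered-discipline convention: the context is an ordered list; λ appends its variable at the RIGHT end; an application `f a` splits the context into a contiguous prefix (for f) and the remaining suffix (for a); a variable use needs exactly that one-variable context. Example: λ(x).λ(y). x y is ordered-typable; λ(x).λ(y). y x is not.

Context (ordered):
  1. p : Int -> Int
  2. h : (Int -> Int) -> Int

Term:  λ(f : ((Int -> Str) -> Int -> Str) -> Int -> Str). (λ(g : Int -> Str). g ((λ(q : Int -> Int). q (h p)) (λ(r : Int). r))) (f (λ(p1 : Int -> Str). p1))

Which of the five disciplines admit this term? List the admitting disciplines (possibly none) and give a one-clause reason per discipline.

admitted in: linear, affine, relevant, unrestricted
variable uses: p=1; h=1; f [bound]=1; g [bound]=1; q [bound]=1; r [bound]=1; p1 [bound]=1
left-to-right use order: g, q, h, p, r, f, p1
typing: the term checks, with type (((Int -> Str) -> Int -> Str) -> Int -> Str) -> Str
ordered ✗ (use order g, q, h, p, r, f, p1 needs exchange)
linear ✓ (each of p, h, f, g, q, r, p1 used exactly once)
affine ✓ (p, h, f, g, q, r, p1: no repeats, contraction unneeded)
relevant ✓ (every one of p, h, f, g, q, r, p1 appears)
unrestricted ✓ (type-checks ((((Int -> Str) -> Int -> Str) -> Int -> Str) -> Str) and nothing is barred)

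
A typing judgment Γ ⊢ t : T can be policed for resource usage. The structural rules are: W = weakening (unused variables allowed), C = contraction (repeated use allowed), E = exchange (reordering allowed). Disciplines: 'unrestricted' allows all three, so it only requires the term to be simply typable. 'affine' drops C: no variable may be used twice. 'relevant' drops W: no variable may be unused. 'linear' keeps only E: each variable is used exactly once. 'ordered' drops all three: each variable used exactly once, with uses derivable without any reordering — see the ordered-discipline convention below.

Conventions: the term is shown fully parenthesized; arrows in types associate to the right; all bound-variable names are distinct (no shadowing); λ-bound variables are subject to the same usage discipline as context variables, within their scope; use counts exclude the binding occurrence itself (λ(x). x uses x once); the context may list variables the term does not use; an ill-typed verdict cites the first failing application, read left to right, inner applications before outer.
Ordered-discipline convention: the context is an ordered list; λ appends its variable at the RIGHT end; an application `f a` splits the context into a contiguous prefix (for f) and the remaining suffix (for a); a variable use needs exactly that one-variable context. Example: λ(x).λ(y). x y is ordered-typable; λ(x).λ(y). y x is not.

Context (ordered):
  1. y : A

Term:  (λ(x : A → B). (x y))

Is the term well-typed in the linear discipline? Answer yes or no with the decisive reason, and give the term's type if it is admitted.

yes — each of y, x used exactly once; term : (A → B) → B
usage: y: 1, x (bound): 1
left-to-right use order: x, y
typing: ✓ — (A → B) → B
summary: ordered ✗; linear ✓; affine ✓; relevant ✓; unrestricted ✓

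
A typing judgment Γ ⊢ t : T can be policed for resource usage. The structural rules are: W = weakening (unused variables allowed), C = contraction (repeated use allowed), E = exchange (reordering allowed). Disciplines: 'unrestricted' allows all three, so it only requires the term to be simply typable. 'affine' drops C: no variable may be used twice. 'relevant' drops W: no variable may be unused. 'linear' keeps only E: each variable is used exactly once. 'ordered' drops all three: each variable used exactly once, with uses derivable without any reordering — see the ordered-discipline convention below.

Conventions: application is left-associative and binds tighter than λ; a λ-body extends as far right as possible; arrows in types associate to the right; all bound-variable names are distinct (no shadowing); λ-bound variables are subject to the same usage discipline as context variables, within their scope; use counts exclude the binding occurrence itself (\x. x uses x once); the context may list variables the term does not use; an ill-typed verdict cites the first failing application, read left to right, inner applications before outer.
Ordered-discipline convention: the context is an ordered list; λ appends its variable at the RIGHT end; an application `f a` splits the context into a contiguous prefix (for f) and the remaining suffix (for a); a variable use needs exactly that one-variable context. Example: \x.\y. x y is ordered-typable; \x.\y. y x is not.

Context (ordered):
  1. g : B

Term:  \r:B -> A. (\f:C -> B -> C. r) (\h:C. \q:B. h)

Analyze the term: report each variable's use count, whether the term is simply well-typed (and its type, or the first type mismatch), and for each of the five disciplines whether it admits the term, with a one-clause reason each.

variable uses: g ×0; r [bound] ×1; f [bound] ×0; h [bound] ×1; q [bound] ×0
left-to-right use order: r, h
typing: the term checks, with type (B -> A) -> B -> A
ordered: ✗ — g, f, q never used (weakening)
linear: ✗ — g, f, q never used (weakening)
affine: ✓ — at most one use each (g, r, f, h, q)
relevant: ✗ — g, f, q never used (weakening)
unrestricted: ✓ — type-checks ((B -> A) -> B -> A) and nothing is barred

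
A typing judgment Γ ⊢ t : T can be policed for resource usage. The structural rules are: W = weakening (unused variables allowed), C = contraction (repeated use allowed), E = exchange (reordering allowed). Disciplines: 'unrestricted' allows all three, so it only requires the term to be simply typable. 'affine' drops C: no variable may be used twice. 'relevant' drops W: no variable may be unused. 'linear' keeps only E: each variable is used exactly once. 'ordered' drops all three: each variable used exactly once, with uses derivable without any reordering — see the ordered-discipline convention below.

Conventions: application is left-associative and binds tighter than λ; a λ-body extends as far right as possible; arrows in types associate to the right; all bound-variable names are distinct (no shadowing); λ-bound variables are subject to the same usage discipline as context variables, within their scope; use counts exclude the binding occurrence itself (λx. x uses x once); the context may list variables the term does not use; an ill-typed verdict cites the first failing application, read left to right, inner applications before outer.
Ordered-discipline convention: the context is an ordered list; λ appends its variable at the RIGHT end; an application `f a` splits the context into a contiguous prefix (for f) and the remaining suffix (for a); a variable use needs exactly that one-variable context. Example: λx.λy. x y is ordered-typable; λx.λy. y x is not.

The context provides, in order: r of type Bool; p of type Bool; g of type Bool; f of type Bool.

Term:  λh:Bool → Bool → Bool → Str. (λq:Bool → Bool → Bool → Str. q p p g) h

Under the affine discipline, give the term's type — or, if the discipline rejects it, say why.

not well-typed under affine — needs contraction — p ×2
usage: r=0; p=2; g=1; f=0; h (λ-bound)=1; q (λ-bound)=1
uses in reading order: q, p, p, g, h
typing: well-typed — term : (Bool → Bool → Bool → Str) → Str
per-discipline verdicts: ordered ✗ · linear ✗ · affine ✗ · relevant ✗ · unrestricted ✓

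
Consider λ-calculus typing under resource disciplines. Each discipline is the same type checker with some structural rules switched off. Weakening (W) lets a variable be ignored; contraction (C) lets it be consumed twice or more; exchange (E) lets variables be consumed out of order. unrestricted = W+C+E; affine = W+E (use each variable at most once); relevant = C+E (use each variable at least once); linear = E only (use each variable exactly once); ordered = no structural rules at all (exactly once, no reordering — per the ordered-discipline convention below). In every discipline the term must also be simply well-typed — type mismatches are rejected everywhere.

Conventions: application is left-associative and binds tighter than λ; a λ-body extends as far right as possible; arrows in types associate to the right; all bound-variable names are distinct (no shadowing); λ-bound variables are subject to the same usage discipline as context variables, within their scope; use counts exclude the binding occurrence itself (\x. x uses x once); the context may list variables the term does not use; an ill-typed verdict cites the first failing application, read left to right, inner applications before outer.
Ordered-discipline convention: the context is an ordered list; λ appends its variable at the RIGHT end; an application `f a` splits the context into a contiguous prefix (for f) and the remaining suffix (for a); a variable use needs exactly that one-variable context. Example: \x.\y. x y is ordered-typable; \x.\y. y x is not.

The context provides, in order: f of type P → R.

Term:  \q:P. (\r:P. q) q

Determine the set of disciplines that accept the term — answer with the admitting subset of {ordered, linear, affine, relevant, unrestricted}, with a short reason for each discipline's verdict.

admitted in: unrestricted
use counts: f ×0, q (λ-bound) ×2, r (λ-bound) ×0
order of uses: q, q
typing: the term checks, with type P → P
ordered: ✗, q ×2 used more than once (contraction); unused: f, r — weakening required
linear: ✗, q ×2 used more than once (contraction); unused: f, r — weakening required
affine: ✗, q ×2 used more than once (contraction)
relevant: ✗, unused: f, r — weakening required
unrestricted: ✓, well-typed at P → P; no restrictions here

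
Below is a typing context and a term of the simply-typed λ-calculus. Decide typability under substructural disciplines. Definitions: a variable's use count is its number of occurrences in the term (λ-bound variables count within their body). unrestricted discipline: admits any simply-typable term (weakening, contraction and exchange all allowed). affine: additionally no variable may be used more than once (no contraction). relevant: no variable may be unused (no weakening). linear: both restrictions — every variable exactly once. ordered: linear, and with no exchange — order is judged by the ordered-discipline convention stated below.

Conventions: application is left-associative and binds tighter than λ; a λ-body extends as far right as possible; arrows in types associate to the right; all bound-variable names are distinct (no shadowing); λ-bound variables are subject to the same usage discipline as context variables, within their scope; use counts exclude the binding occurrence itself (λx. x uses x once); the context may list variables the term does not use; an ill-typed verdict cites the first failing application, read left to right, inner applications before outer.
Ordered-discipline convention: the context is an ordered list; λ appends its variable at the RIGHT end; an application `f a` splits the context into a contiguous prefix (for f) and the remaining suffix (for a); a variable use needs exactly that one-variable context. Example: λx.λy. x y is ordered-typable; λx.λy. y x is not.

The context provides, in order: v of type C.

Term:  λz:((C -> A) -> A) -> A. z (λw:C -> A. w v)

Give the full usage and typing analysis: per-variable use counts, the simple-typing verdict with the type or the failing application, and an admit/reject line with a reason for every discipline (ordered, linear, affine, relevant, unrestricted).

counts: v: 1, z [bound]: 1, w [bound]: 1
uses in reading order: z, w, v
typing: ✓ — (((C -> A) -> A) -> A) -> A
ordered: ✗, no ordered split (uses run z, w, v)
linear: ✓, v, z, w: one use apiece
affine: ✓, v, z, w: no repeats, contraction unneeded
relevant: ✓, none of v, z, w goes unused
unrestricted: ✓, type-checks ((((C -> A) -> A) -> A) -> A) and nothing is barred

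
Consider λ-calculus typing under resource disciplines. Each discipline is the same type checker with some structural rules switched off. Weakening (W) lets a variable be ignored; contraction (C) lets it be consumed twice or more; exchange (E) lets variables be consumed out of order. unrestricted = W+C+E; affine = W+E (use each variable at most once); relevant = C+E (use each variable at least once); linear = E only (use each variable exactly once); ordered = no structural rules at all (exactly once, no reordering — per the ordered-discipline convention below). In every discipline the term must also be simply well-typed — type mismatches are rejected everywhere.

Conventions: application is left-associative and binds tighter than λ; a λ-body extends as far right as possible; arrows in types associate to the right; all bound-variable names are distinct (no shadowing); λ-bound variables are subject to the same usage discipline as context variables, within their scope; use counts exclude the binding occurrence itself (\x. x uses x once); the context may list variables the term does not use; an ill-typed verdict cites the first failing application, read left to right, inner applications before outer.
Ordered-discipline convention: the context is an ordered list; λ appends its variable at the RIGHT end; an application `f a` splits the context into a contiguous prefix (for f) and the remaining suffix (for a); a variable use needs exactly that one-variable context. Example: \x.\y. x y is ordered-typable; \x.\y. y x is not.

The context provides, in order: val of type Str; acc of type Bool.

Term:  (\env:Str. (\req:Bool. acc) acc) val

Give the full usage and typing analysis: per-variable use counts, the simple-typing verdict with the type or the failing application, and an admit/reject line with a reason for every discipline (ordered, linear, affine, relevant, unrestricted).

usage: val ×1; acc ×2; env [bound] ×0; req [bound] ×0
order of uses: acc, acc, val
typing: the term checks, with type Bool
ordered ✗ (acc ×2 used more than once (contraction); unused: env, req — weakening required)
linear ✗ (acc ×2 used more than once (contraction); unused: env, req — weakening required)
affine ✗ (acc ×2 used more than once (contraction))
relevant ✗ (unused: env, req — weakening required)
unrestricted ✓ (simply typable at Bool; W, C, E all held)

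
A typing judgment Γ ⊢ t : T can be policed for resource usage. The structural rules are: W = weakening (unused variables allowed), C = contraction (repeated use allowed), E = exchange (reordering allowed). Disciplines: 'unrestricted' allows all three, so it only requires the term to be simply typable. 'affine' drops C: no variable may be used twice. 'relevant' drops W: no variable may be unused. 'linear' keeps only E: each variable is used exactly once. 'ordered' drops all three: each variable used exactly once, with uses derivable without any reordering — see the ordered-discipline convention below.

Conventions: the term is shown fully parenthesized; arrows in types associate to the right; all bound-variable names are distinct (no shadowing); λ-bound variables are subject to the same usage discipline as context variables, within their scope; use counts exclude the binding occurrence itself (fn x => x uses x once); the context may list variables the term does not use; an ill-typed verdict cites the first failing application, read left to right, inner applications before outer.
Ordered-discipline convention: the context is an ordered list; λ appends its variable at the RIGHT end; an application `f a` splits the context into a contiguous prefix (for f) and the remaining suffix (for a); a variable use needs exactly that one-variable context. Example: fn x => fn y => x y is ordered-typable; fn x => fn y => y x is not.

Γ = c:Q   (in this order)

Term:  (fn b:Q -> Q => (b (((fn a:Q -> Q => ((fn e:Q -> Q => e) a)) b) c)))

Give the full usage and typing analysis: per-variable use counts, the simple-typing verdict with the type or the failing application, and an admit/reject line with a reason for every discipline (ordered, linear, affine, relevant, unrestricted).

counts: c ×1; b (λ-bound) ×2; a (λ-bound) ×1; e (λ-bound) ×1
uses in reading order: b, e, a, b, c
typing: well-typed — term : (Q -> Q) -> Q
ordered: ✗ — repeated use of b ×2
linear: ✗ — repeated use of b ×2
affine: ✗ — repeated use of b ×2
relevant: ✓ — none of c, b, a, e goes unused
unrestricted: ✓ — typability at (Q -> Q) -> Q is all that's needed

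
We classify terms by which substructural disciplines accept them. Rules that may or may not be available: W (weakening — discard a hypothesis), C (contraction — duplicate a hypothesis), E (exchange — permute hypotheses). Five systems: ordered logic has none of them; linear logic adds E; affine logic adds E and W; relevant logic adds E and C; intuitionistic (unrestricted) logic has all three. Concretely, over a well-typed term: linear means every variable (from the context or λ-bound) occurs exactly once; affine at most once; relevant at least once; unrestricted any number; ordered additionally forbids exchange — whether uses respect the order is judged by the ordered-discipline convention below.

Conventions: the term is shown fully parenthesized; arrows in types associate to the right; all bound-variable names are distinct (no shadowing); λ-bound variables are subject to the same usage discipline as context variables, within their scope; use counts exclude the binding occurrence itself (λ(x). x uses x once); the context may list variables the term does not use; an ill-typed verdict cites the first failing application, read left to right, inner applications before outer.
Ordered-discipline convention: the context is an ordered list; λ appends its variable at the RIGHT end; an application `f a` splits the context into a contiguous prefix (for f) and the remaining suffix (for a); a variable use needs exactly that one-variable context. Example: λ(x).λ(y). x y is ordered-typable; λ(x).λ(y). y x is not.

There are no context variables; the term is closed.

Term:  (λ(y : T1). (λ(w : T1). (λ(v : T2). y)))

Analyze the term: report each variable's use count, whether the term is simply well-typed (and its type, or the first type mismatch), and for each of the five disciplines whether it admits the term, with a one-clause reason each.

variable uses: y [bound]: 1; w [bound]: 0; v [bound]: 0
left-to-right use order: y
typing: the term checks, with type T1 → T1 → T2 → T1
ordered: ✗ — w, v never used (weakening)
linear: ✗ — w, v never used (weakening)
affine: ✓ — at most one use each (y, w, v)
relevant: ✗ — w, v never used (weakening)
unrestricted: ✓ — simply typable at T1 → T1 → T2 → T1; W, C, E all held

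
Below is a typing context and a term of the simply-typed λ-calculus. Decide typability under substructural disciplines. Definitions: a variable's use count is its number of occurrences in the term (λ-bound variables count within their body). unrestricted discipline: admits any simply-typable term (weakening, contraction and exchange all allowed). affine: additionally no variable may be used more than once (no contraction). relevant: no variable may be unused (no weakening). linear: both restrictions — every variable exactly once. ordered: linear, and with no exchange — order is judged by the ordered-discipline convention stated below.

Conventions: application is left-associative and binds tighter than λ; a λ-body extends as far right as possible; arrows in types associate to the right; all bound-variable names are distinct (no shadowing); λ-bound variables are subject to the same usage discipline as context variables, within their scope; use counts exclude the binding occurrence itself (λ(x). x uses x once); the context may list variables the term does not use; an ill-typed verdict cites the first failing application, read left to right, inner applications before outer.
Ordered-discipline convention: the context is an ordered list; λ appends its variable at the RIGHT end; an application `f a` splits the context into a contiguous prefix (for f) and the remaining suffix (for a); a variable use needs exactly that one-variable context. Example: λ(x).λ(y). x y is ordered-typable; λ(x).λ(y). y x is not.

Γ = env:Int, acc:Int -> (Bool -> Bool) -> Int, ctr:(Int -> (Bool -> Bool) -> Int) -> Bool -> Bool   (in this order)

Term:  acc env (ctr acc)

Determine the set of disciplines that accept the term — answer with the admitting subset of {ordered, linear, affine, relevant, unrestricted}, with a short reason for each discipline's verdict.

accepted by: relevant, unrestricted
variable uses: env: 1; acc: 2; ctr: 1
use order (left to right): acc, env, ctr, acc
typing: the term checks, with type Int
ordered: ✗, needs contraction — acc ×2
linear: ✗, needs contraction — acc ×2
affine: ✗, needs contraction — acc ×2
relevant: ✓, at least one use each (env, acc, ctr)
unrestricted: ✓, typability at Int is all that's needed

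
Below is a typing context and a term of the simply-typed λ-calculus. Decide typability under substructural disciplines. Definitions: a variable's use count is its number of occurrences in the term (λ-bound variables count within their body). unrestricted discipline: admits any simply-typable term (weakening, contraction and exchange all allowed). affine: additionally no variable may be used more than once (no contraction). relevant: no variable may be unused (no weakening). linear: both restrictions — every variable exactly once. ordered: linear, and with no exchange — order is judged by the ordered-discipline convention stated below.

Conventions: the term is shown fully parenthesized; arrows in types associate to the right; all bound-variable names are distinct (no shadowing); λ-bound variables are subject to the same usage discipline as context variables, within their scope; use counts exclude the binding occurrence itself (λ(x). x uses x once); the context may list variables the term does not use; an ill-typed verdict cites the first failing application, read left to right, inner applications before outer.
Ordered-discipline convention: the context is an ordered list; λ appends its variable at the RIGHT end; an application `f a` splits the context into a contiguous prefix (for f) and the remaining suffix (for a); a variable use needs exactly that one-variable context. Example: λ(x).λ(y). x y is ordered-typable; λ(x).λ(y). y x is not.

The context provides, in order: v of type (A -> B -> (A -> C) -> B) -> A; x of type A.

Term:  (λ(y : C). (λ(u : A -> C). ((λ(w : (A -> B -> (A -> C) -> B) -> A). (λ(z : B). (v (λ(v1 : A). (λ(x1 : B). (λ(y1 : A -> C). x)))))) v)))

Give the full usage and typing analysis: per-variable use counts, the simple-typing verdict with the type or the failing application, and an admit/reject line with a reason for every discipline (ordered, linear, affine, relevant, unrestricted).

variable uses: v ×2; x ×1; y [bound] ×0; u [bound] ×0; w [bound] ×0; z [bound] ×0; v1 [bound] ×0; x1 [bound] ×0; y1 [bound] ×0
left-to-right use order: v, x, v
typing: ill-typed: an argument A -> B -> (A -> C) -> A mismatches the expected A -> B -> (A -> C) -> B
ordered ✗ (not simply typable)
linear ✗ (fails simple typing)
affine ✗ (a type mismatch blocks all five)
relevant ✗ (the type mismatch rejects it)
unrestricted ✗ (not simply typable)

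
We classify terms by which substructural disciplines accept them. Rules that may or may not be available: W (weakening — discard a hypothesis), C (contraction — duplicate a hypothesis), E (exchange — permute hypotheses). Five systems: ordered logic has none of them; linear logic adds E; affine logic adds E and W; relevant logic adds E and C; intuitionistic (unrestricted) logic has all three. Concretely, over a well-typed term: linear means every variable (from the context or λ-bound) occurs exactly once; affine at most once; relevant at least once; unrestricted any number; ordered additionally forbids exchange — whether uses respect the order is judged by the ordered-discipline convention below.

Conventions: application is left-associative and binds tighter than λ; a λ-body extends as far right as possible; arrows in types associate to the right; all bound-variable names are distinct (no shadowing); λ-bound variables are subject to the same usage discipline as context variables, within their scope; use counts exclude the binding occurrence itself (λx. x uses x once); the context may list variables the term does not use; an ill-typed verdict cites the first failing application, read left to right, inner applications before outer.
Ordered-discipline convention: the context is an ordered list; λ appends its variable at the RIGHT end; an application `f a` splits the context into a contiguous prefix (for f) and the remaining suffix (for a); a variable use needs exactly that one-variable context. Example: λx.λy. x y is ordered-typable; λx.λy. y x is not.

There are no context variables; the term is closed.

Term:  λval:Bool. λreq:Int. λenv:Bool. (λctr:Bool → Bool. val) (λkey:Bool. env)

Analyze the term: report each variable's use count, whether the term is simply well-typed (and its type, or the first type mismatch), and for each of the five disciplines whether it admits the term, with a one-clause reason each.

counts: val [bound]: 1×; req [bound]: 0×; env [bound]: 1×; ctr [bound]: 0×; key [bound]: 0×
left-to-right use order: val, env
typing: ✓ — Bool → Int → Bool → Bool
ordered: ✗, needs weakening: req, ctr, key unused
linear: ✗, needs weakening: req, ctr, key unused
affine: ✓, at most one use each (val, req, env, ctr, key)
relevant: ✗, needs weakening: req, ctr, key unused
unrestricted: ✓, simply typable at Bool → Int → Bool → Bool; W, C, E all held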